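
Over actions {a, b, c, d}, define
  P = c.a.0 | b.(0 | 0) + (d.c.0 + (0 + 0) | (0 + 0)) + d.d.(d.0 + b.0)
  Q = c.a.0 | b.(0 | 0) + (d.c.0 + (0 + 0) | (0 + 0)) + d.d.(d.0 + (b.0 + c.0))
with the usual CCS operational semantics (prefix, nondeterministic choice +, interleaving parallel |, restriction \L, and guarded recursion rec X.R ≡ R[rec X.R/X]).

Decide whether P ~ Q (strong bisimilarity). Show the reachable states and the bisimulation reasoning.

Reachable graph of P (10 states):
  m0 = c.a.0 | b.(0 | 0) + (d.c.0 + (0 + 0) | (0 + 0)) + d.d.(d.0 + b.0) has moves -b-> m1, -c-> m2, -d-> m3, -d-> m4
  m1 = c.a.0 | (0 | 0) has moves -c-> m5
  m2 = a.0 | b.(0 | 0) has moves -a-> m6, -b-> m5
  m3 = c.0 has moves -c-> m7
  m4 = d.(d.0 + b.0) has moves -d-> m8
  m5 = a.0 | (0 | 0) has moves -a-> m9
  m6 = 0 | b.(0 | 0) has moves -b-> m9
  m7 = 0 has moves ·
  m8 = d.0 + b.0 has moves -b-> m7, -d-> m7
  m9 = 0 | (0 | 0) has moves ·
Reachable graph of Q (10 states):
  n0 = c.a.0 | b.(0 | 0) + (d.c.0 + (0 + 0) | (0 + 0)) + d.d.(d.0 + (b.0 + c.0)) has moves -b-> n1, -c-> n2, -d-> n3, -d-> n4
  n1 = c.a.0 | (0 | 0) has moves -c-> n5
  n2 = a.0 | b.(0 | 0) has moves -a-> n6, -b-> n5
  n3 = c.0 has moves -c-> n7
  n4 = d.(d.0 + (b.0 + c.0)) has moves -d-> n8
  n5 = a.0 | (0 | 0) has moves -a-> n9
  n6 = 0 | b.(0 | 0) has moves -b-> n9
  n7 = 0 has moves ·
  n8 = d.0 + (b.0 + c.0) has moves -b-> n7, -c-> n7, -d-> n7
  n9 = 0 | (0 | 0) has moves ·
Bisimilarity quotient blocks:
  B0 = {m0}
  B1 = {m3, n3}
  B2 = {m7, m9, n7, n9}
  B3 = {m2, n2}
  B4 = {m6, n6}
  B5 = {m5, n5}
  B6 = {m4}
  B7 = {m8}
  B8 = {m1, n1}
  B9 = {n0}
  B10 = {n4}
  B11 = {n8}
m0 ∈ B0, n0 ∈ B9 → different blocks

P ≁ Q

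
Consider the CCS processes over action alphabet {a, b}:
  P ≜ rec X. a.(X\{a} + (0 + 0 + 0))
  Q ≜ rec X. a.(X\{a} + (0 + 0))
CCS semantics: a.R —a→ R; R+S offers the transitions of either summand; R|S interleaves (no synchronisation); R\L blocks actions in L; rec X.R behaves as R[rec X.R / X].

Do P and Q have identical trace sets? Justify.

LTS(P): 2 reachable states
  u0 = rec X. a.(X\{a} + (0 + 0 + 0)) has moves ··a··> u1
  u1 = (rec X. a.(X\{a} + (0 + 0 + 0)))\{a} + (0 + 0 + 0) has moves stopped
LTS(Q): 2 reachable states
  v0 = rec X. a.(X\{a} + (0 + 0)) has moves ··a··> v1
  v1 = (rec X. a.(X\{a} + (0 + 0)))\{a} + (0 + 0) has moves stopped
Coarsest stable partition (strong bisimilarity classes):
  B0 = {u0, v0}
  B1 = {u1, v1}
u0 ∈ B0, v0 ∈ B0 → same block
Bisimilar ⇒ trace-equivalent.

traces(P) = traces(Q)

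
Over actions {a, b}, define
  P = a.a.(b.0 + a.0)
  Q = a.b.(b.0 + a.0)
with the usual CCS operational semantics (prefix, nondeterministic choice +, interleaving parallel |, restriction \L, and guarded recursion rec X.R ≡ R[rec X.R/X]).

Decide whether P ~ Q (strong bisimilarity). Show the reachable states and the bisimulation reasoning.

P's transition system — 4 states:
  u0 = a.a.(b.0 + a.0) ⊢ —a→ u1
  u1 = a.(b.0 + a.0) ⊢ —a→ u2
  u2 = b.0 + a.0 ⊢ —a→ u3, —b→ u3
  u3 = 0 ⊢ ·
Q's transition system — 4 states:
  v0 = a.b.(b.0 + a.0) ⊢ —a→ v1
  v1 = b.(b.0 + a.0) ⊢ —b→ v2
  v2 = b.0 + a.0 ⊢ —a→ v3, —b→ v3
  v3 = 0 ⊢ ·
Partition-refinement fixed point:
  B0 = {u0}
  B1 = {u1}
  B2 = {u2, v2}
  B3 = {u3, v3}
  B4 = {v0}
  B5 = {v1}
u0 ∈ B0, v0 ∈ B4 → different blocks

not bisimilar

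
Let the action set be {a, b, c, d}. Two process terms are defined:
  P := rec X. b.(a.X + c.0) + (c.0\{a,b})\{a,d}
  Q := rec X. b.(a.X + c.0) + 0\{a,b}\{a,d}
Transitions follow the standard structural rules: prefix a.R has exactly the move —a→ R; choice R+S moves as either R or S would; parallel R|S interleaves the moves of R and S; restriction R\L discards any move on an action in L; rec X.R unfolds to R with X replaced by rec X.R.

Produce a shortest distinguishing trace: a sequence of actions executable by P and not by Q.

P's transition system — 4 states:
  p0 = rec X. b.(a.X + c.0) + (c.0\{a,b})\{a,d} ⊢ ··b··> p1, ··c··> p2
  p1 = a.(rec X. b.(a.X + c.0) + (c.0\{a,b})\{a,d}) + c.0 ⊢ ··a··> p0, ··c··> p3
  p2 = 0\{a,b}\{a,d} ⊢ ∅
  p3 = 0 ⊢ ∅
Q's transition system — 3 states:
  q0 = rec X. b.(a.X + c.0) + 0\{a,b}\{a,d} ⊢ ··b··> q1
  q1 = a.(rec X. b.(a.X + c.0) + 0\{a,b}\{a,d}) + c.0 ⊢ ··a··> q0, ··c··> q2
  q2 = 0 ⊢ ∅
Trace ⟨c⟩ through P, begin at {p0}:
  step 1 (c): {p2}
  ✓ P
Trace ⟨c⟩ through Q, begin at {q0}:
  step 1 (c): ∅ (Q stuck)

c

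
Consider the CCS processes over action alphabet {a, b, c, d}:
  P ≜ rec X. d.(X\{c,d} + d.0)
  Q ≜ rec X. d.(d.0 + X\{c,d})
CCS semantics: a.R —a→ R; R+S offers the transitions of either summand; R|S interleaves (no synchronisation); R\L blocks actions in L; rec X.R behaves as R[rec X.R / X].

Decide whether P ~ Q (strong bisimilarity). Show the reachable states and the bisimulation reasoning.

LTS(P): 3 reachable states
  m0 = rec X. d.(X\{c,d} + d.0) | =d=> m1
  m1 = (rec X. d.(X\{c,d} + d.0))\{c,d} + d.0 | =d=> m2
  m2 = 0 | ∅
LTS(Q): 3 reachable states
  n0 = rec X. d.(d.0 + X\{c,d}) | =d=> n1
  n1 = d.0 + (rec X. d.(d.0 + X\{c,d}))\{c,d} | =d=> n2
  n2 = 0 | ∅
Coarsest stable partition (strong bisimilarity classes):
  B0 = {m0, n0}
  B1 = {m1, n1}
  B2 = {m2, n2}
m0 ∈ B0, n0 ∈ B0 → same block

bisimilar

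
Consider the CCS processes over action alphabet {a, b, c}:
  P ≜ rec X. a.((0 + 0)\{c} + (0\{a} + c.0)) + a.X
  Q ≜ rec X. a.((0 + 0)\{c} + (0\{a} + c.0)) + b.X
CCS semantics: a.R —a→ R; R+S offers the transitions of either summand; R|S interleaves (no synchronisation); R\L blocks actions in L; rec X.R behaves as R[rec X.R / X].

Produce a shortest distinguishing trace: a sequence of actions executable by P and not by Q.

aa

P's transition system — 3 states:
  s0 = rec X. a.((0 + 0)\{c} + (0\{a} + c.0)) + a.X ⊢ ··a··> s0, ··a··> s1
  s1 = (0 + 0)\{c} + (0\{a} + c.0) ⊢ ··c··> s2
  s2 = 0 ⊢ ·
Q's transition system — 3 states:
  t0 = rec X. a.((0 + 0)\{c} + (0\{a} + c.0)) + b.X ⊢ ··a··> t1, ··b··> t0
  t1 = (0 + 0)\{c} + (0\{a} + c.0) ⊢ ··c··> t2
  t2 = 0 ⊢ ·
Trace ⟨aa⟩ through P, begin at {s0}:
  [1] a ⇒ {s0, s1}
  [2] a ⇒ {s0, s1}
  ✓ P
Trace ⟨aa⟩ through Q, begin at {t0}:
  [1] a ⇒ {t1}
  [2] a ⇒ ∅ (Q stuck)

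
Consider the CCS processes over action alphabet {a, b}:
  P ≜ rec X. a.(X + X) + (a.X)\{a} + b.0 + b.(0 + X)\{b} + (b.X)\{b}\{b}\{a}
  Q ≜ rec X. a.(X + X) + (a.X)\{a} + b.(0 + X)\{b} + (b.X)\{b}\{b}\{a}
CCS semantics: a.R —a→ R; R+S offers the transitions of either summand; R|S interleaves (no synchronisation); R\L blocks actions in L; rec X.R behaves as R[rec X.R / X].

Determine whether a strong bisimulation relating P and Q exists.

P ≁ Q

Reachable graph of P (5 states):
  p0 = rec X. a.(X + X) + (a.X)\{a} + b.0 + b.(0 + X)\{b} + (b.X)\{b}\{b}\{a} has moves —a→ p1, —b→ p2, —b→ p3
  p1 = (rec X. a.(X + X) + (a.X)\{a} + b.0 + b.(0 + X)\{b} + (b.X)\{b}\{b}\{a}) + (rec X. a.(X + X) + (a.X)\{a} + b.0 + b.(0 + X)\{b} + (b.X)\{b}\{b}\{a}) has moves —a→ p1, —b→ p2, —b→ p3
  p2 = (0 + (rec X. a.(X + X) + (a.X)\{a} + b.0 + b.(0 + X)\{b} + (b.X)\{b}\{b}\{a}))\{b} has moves —a→ p4
  p3 = 0 has moves ·
  p4 = ((rec X. a.(X + X) + (a.X)\{a} + b.0 + b.(0 + X)\{b} + (b.X)\{b}\{b}\{a}) + (rec X. a.(X + X) + (a.X)\{a} + b.0 + b.(0 + X)\{b} + (b.X)\{b}\{b}\{a}))\{b} has moves —a→ p4
Reachable graph of Q (4 states):
  q0 = rec X. a.(X + X) + (a.X)\{a} + b.(0 + X)\{b} + (b.X)\{b}\{b}\{a} has moves —a→ q1, —b→ q2
  q1 = (rec X. a.(X + X) + (a.X)\{a} + b.(0 + X)\{b} + (b.X)\{b}\{b}\{a}) + (rec X. a.(X + X) + (a.X)\{a} + b.(0 + X)\{b} + (b.X)\{b}\{b}\{a}) has moves —a→ q1, —b→ q2
  q2 = (0 + (rec X. a.(X + X) + (a.X)\{a} + b.(0 + X)\{b} + (b.X)\{b}\{b}\{a}))\{b} has moves —a→ q3
  q3 = ((rec X. a.(X + X) + (a.X)\{a} + b.(0 + X)\{b} + (b.X)\{b}\{b}\{a}) + (rec X. a.(X + X) + (a.X)\{a} + b.(0 + X)\{b} + (b.X)\{b}\{b}\{a}))\{b} has moves —a→ q3
Bisimilarity quotient blocks:
  B0 = {p0, p1}
  B1 = {p2, p4, q2, q3}
  B2 = {p3}
  B3 = {q0, q1}
p0 ∈ B0, q0 ∈ B3 → different blocks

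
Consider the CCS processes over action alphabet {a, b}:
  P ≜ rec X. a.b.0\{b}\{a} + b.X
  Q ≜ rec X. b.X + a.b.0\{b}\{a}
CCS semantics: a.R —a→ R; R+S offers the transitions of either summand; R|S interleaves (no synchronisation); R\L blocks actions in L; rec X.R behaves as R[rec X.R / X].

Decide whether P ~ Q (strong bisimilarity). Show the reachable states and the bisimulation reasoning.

LTS(P): 3 reachable states
  p0 = rec X. a.b.0\{b}\{a} + b.X → -a-> p1, -b-> p0
  p1 = b.0\{b}\{a} → -b-> p2
  p2 = 0\{b}\{a} → stopped
LTS(Q): 3 reachable states
  q0 = rec X. b.X + a.b.0\{b}\{a} → -a-> q1, -b-> q0
  q1 = b.0\{b}\{a} → -b-> q2
  q2 = 0\{b}\{a} → stopped
Partition-refinement fixed point:
  B0 = {p0, q0}
  B1 = {p1, q1}
  B2 = {p2, q2}
p0 ∈ B0, q0 ∈ B0 → same block

YES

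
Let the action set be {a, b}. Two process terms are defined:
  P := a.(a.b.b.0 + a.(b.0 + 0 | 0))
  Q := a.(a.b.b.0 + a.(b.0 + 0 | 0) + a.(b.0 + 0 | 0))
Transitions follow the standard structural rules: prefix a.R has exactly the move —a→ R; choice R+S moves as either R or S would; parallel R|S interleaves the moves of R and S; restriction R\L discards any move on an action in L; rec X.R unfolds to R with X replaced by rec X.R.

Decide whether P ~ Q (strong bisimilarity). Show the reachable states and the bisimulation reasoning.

P ~ Q

Reachable graph of P (6 states):
  p0 = a.(a.b.b.0 + a.(b.0 + 0 | 0)) ⊢ -a-> p1
  p1 = a.b.b.0 + a.(b.0 + 0 | 0) ⊢ -a-> p2, -a-> p3
  p2 = b.0 + 0 | 0 ⊢ -b-> p4
  p3 = b.b.0 ⊢ -b-> p5
  p4 = 0 ⊢ (no moves)
  p5 = b.0 ⊢ -b-> p4
Reachable graph of Q (6 states):
  q0 = a.(a.b.b.0 + a.(b.0 + 0 | 0) + a.(b.0 + 0 | 0)) ⊢ -a-> q1
  q1 = a.b.b.0 + a.(b.0 + 0 | 0) + a.(b.0 + 0 | 0) ⊢ -a-> q2, -a-> q3
  q2 = b.0 + 0 | 0 ⊢ -b-> q4
  q3 = b.b.0 ⊢ -b-> q5
  q4 = 0 ⊢ (no moves)
  q5 = b.0 ⊢ -b-> q4
Coarsest stable partition (strong bisimilarity classes):
  B0 = {p0, q0}
  B1 = {p1, q1}
  B2 = {p2, p5, q2, q5}
  B3 = {p4, q4}
  B4 = {p3, q3}
p0 ∈ B0, q0 ∈ B0 → same block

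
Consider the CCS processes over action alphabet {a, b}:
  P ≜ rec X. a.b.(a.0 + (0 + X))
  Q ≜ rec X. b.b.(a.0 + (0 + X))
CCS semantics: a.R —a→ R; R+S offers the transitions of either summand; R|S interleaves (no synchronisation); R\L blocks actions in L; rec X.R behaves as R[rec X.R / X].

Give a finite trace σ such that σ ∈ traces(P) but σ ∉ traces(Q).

Reachable graph of P (4 states):
  s0 = rec X. a.b.(a.0 + (0 + X)) has moves —a→ s1
  s1 = b.(a.0 + (0 + (rec X. a.b.(a.0 + (0 + X))))) has moves —b→ s2
  s2 = a.0 + (0 + (rec X. a.b.(a.0 + (0 + X)))) has moves —a→ s1, —a→ s3
  s3 = 0 has moves deadlocked
Reachable graph of Q (4 states):
  t0 = rec X. b.b.(a.0 + (0 + X)) has moves —b→ t1
  t1 = b.(a.0 + (0 + (rec X. b.b.(a.0 + (0 + X))))) has moves —b→ t2
  t2 = a.0 + (0 + (rec X. b.b.(a.0 + (0 + X)))) has moves —a→ t3, —b→ t1
  t3 = 0 has moves deadlocked
Trace ⟨a⟩ through P, begin at {s0}:
  step 1 (a): {s1}
  — P admits the full trace.
Trace ⟨a⟩ through Q, begin at {t0}:
  step 1 (a): ∅ (Q stuck)

a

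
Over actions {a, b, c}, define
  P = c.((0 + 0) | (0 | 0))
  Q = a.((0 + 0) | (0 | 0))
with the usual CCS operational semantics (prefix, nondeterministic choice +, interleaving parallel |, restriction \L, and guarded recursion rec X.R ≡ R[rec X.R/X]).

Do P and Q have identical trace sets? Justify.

Reachable graph of P (2 states):
  m0 = c.((0 + 0) | (0 | 0)) ⊢ --c--▸ m1
  m1 = (0 + 0) | (0 | 0) ⊢ (no moves)
Reachable graph of Q (2 states):
  n0 = a.((0 + 0) | (0 | 0)) ⊢ --a--▸ n1
  n1 = (0 + 0) | (0 | 0) ⊢ (no moves)
Run σ = ⟨c⟩ on P: start {m0}
  [1] c ⇒ {m1}
  P completes σ.
Run σ = ⟨c⟩ on Q: start {n0}
  [1] c ⇒ no successor for Q

trace-distinct — witness ⟨c⟩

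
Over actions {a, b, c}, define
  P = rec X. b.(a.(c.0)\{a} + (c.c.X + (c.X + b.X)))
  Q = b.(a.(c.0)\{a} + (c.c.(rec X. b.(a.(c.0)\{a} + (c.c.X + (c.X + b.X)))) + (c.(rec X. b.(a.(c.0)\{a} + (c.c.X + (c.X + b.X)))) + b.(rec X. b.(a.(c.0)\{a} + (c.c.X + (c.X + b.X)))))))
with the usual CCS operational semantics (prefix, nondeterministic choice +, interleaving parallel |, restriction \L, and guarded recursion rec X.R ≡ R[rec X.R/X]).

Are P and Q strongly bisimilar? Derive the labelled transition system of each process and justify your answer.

Reachable graph of P (5 states):
  u0 = rec X. b.(a.(c.0)\{a} + (c.c.X + (c.X + b.X))) → -b-> u1
  u1 = a.(c.0)\{a} + (c.c.(rec X. b.(a.(c.0)\{a} + (c.c.X + (c.X + b.X)))) + (c.(rec X. b.(a.(c.0)\{a} + (c.c.X + (c.X + b.X)))) + b.(rec X. b.(a.(c.0)\{a} + (c.c.X + (c.X + b.X)))))) → -a-> u2, -b-> u0, -c-> u0, -c-> u3
  u2 = (c.0)\{a} → -c-> u4
  u3 = c.(rec X. b.(a.(c.0)\{a} + (c.c.X + (c.X + b.X)))) → -c-> u0
  u4 = 0\{a} → ∅
Reachable graph of Q (6 states):
  v0 = b.(a.(c.0)\{a} + (c.c.(rec X. b.(a.(c.0)\{a} + (c.c.X + (c.X + b.X)))) + (c.(rec X. b.(a.(c.0)\{a} + (c.c.X + (c.X + b.X)))) + b.(rec X. b.(a.(c.0)\{a} + (c.c.X + (c.X + b.X))))))) → -b-> v1
  v1 = a.(c.0)\{a} + (c.c.(rec X. b.(a.(c.0)\{a} + (c.c.X + (c.X + b.X)))) + (c.(rec X. b.(a.(c.0)\{a} + (c.c.X + (c.X + b.X)))) + b.(rec X. b.(a.(c.0)\{a} + (c.c.X + (c.X + b.X)))))) → -a-> v2, -b-> v3, -c-> v3, -c-> v4
  v2 = (c.0)\{a} → -c-> v5
  v3 = rec X. b.(a.(c.0)\{a} + (c.c.X + (c.X + b.X))) → -b-> v1
  v4 = c.(rec X. b.(a.(c.0)\{a} + (c.c.X + (c.X + b.X)))) → -c-> v3
  v5 = 0\{a} → ∅
Partition-refinement fixed point:
  B0 = {u0, v0, v3}
  B1 = {u1, v1}
  B2 = {u2, v2}
  B3 = {u4, v5}
  B4 = {u3, v4}
u0 ∈ B0, v0 ∈ B0 → same block

YES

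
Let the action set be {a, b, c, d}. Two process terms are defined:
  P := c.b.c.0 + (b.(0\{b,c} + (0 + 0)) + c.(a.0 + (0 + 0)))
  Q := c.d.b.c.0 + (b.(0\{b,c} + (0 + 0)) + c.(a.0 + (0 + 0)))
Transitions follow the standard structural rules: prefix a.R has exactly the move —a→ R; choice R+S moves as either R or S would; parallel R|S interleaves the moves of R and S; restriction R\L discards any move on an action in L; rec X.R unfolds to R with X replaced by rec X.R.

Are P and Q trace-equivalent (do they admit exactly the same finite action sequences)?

Reachable graph of P (6 states):
  m0 = c.b.c.0 + (b.(0\{b,c} + (0 + 0)) + c.(a.0 + (0 + 0))) | -b-> m1, -c-> m2, -c-> m3
  m1 = 0\{b,c} + (0 + 0) | ∅
  m2 = a.0 + (0 + 0) | -a-> m4
  m3 = b.c.0 | -b-> m5
  m4 = 0 | ∅
  m5 = c.0 | -c-> m4
Reachable graph of Q (7 states):
  n0 = c.d.b.c.0 + (b.(0\{b,c} + (0 + 0)) + c.(a.0 + (0 + 0))) | -b-> n1, -c-> n2, -c-> n3
  n1 = 0\{b,c} + (0 + 0) | ∅
  n2 = a.0 + (0 + 0) | -a-> n4
  n3 = d.b.c.0 | -d-> n5
  n4 = 0 | ∅
  n5 = b.c.0 | -b-> n6
  n6 = c.0 | -c-> n4
Trace ⟨cb⟩ through P, begin at {m0}:
  step 1 (c): {m2, m3}
  step 2 (b): {m5}
  ✓ P
Trace ⟨cb⟩ through Q, begin at {n0}:
  step 1 (c): {n2, n3}
  step 2 (b): ∅ (Q stuck)

trace-distinct — witness ⟨cb⟩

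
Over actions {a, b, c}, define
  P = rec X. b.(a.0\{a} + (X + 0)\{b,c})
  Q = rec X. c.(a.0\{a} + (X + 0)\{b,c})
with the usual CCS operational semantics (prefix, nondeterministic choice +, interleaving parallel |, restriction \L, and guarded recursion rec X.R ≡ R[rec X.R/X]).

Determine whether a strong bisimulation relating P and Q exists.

P's transition system — 3 states:
  p0 = rec X. b.(a.0\{a} + (X + 0)\{b,c}) ⊢ ··b··> p1
  p1 = a.0\{a} + ((rec X. b.(a.0\{a} + (X + 0)\{b,c})) + 0)\{b,c} ⊢ ··a··> p2
  p2 = 0\{a} ⊢ ∅
Q's transition system — 3 states:
  q0 = rec X. c.(a.0\{a} + (X + 0)\{b,c}) ⊢ ··c··> q1
  q1 = a.0\{a} + ((rec X. c.(a.0\{a} + (X + 0)\{b,c})) + 0)\{b,c} ⊢ ··a··> q2
  q2 = 0\{a} ⊢ ∅
Partition-refinement fixed point:
  B0 = {p0}
  B1 = {p1, q1}
  B2 = {p2, q2}
  B3 = {q0}
p0 ∈ B0, q0 ∈ B3 → different blocks

NO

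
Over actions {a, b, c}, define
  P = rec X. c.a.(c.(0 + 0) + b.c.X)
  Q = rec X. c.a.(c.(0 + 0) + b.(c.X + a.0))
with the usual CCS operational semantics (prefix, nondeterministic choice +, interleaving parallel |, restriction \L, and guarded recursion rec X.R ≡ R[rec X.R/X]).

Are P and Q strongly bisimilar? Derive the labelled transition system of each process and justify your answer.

P ≁ Q

Reachable graph of P (5 states):
  m0 = rec X. c.a.(c.(0 + 0) + b.c.X) → —c→ m1
  m1 = a.(c.(0 + 0) + b.c.(rec X. c.a.(c.(0 + 0) + b.c.X))) → —a→ m2
  m2 = c.(0 + 0) + b.c.(rec X. c.a.(c.(0 + 0) + b.c.X)) → —b→ m3, —c→ m4
  m3 = c.(rec X. c.a.(c.(0 + 0) + b.c.X)) → —c→ m0
  m4 = 0 + 0 → stopped
Reachable graph of Q (6 states):
  n0 = rec X. c.a.(c.(0 + 0) + b.(c.X + a.0)) → —c→ n1
  n1 = a.(c.(0 + 0) + b.(c.(rec X. c.a.(c.(0 + 0) + b.(c.X + a.0))) + a.0)) → —a→ n2
  n2 = c.(0 + 0) + b.(c.(rec X. c.a.(c.(0 + 0) + b.(c.X + a.0))) + a.0) → —b→ n3, —c→ n4
  n3 = c.(rec X. c.a.(c.(0 + 0) + b.(c.X + a.0))) + a.0 → —a→ n5, —c→ n0
  n4 = 0 + 0 → stopped
  n5 = 0 → stopped
Bisimilarity quotient blocks:
  B0 = {m0}
  B1 = {m1}
  B2 = {m2}
  B3 = {m3}
  B4 = {m4, n4, n5}
  B5 = {n0}
  B6 = {n1}
  B7 = {n2}
  B8 = {n3}
m0 ∈ B0, n0 ∈ B5 → different blocks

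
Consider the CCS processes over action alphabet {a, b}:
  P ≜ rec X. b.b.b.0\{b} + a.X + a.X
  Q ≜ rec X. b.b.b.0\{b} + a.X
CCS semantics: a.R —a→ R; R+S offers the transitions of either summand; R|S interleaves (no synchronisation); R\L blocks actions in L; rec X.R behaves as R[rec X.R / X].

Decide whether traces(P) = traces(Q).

traces(P) = traces(Q)

Reachable graph of P (4 states):
  m0 = rec X. b.b.b.0\{b} + a.X + a.X | -a-> m0, -b-> m1
  m1 = b.b.0\{b} | -b-> m2
  m2 = b.0\{b} | -b-> m3
  m3 = 0\{b} | ∅
Reachable graph of Q (4 states):
  n0 = rec X. b.b.b.0\{b} + a.X | -a-> n0, -b-> n1
  n1 = b.b.0\{b} | -b-> n2
  n2 = b.0\{b} | -b-> n3
  n3 = 0\{b} | ∅
Partition-refinement fixed point:
  B0 = {m0, n0}
  B1 = {m1, n1}
  B2 = {m2, n2}
  B3 = {m3, n3}
m0 ∈ B0, n0 ∈ B0 → same block
Bisimilar ⇒ trace-equivalent.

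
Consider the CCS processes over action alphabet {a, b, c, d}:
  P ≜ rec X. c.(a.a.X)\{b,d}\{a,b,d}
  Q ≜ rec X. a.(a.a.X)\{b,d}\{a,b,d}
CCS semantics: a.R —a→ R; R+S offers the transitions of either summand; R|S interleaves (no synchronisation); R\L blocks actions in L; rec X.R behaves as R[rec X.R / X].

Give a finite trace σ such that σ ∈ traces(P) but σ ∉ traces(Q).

c

LTS(P): 2 reachable states
  s0 = rec X. c.(a.a.X)\{b,d}\{a,b,d} | =c=> s1
  s1 = (a.a.(rec X. c.(a.a.X)\{b,d}\{a,b,d}))\{b,d}\{a,b,d} | ∅
LTS(Q): 2 reachable states
  t0 = rec X. a.(a.a.X)\{b,d}\{a,b,d} | =a=> t1
  t1 = (a.a.(rec X. a.(a.a.X)\{b,d}\{a,b,d}))\{b,d}\{a,b,d} | ∅
Trace ⟨c⟩ through P, begin at {s0}:
  [1] c ⇒ {s1}
  P completes σ.
Trace ⟨c⟩ through Q, begin at {t0}:
  [1] c ⇒ ∅ (Q stuck)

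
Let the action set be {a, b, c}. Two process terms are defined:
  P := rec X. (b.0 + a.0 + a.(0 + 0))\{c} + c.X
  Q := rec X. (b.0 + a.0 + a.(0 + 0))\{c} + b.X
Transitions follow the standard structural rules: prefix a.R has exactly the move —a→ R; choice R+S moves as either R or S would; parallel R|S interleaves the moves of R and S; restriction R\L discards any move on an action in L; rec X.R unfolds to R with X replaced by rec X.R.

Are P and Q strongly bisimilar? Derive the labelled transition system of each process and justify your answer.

LTS(P): 3 reachable states
  u0 = rec X. (b.0 + a.0 + a.(0 + 0))\{c} + c.X has moves =a=> u1, =a=> u2, =b=> u2, =c=> u0
  u1 = (0 + 0)\{c} has moves ·
  u2 = 0\{c} has moves ·
LTS(Q): 3 reachable states
  v0 = rec X. (b.0 + a.0 + a.(0 + 0))\{c} + b.X has moves =a=> v1, =a=> v2, =b=> v0, =b=> v2
  v1 = (0 + 0)\{c} has moves ·
  v2 = 0\{c} has moves ·
Coarsest stable partition (strong bisimilarity classes):
  B0 = {u0}
  B1 = {u1, u2, v1, v2}
  B2 = {v0}
u0 ∈ B0, v0 ∈ B2 → different blocks

P ≁ Q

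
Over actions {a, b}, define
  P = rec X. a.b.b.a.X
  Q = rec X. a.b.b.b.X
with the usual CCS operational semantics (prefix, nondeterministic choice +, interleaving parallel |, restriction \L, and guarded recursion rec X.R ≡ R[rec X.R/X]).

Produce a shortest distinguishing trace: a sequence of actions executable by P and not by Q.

abba

LTS(P): 4 reachable states
  m0 = rec X. a.b.b.a.X :: =a=> m1
  m1 = b.b.a.(rec X. a.b.b.a.X) :: =b=> m2
  m2 = b.a.(rec X. a.b.b.a.X) :: =b=> m3
  m3 = a.(rec X. a.b.b.a.X) :: =a=> m0
LTS(Q): 4 reachable states
  n0 = rec X. a.b.b.b.X :: =a=> n1
  n1 = b.b.b.(rec X. a.b.b.b.X) :: =b=> n2
  n2 = b.b.(rec X. a.b.b.b.X) :: =b=> n3
  n3 = b.(rec X. a.b.b.b.X) :: =b=> n0
Run σ = ⟨abba⟩ on P: start {m0}
  [1] a ⇒ {m1}
  [2] b ⇒ {m2}
  [3] b ⇒ {m3}
  [4] a ⇒ {m0}
  P completes σ.
Run σ = ⟨abba⟩ on Q: start {n0}
  [1] a ⇒ {n1}
  [2] b ⇒ {n2}
  [3] b ⇒ {n3}
  [4] a ⇒ ∅  — Q cannot continue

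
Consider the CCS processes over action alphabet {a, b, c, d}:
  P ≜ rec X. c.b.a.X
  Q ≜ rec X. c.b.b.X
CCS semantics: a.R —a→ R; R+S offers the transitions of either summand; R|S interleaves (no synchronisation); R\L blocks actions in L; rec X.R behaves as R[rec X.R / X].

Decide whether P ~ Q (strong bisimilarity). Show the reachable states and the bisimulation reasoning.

NO

Reachable graph of P (3 states):
  u0 = rec X. c.b.a.X has moves —c→ u1
  u1 = b.a.(rec X. c.b.a.X) has moves —b→ u2
  u2 = a.(rec X. c.b.a.X) has moves —a→ u0
Reachable graph of Q (3 states):
  v0 = rec X. c.b.b.X has moves —c→ v1
  v1 = b.b.(rec X. c.b.b.X) has moves —b→ v2
  v2 = b.(rec X. c.b.b.X) has moves —b→ v0
Coarsest stable partition (strong bisimilarity classes):
  B0 = {u0}
  B1 = {u1}
  B2 = {u2}
  B3 = {v0}
  B4 = {v1}
  B5 = {v2}
u0 ∈ B0, v0 ∈ B3 → different blocks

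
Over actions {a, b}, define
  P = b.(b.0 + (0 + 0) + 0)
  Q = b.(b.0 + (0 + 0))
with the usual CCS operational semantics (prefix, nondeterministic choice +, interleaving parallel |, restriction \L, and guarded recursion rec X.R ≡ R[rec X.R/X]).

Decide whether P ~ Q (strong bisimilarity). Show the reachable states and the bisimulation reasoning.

Reachable graph of P (3 states):
  s0 = b.(b.0 + (0 + 0) + 0) has moves ··b··> s1
  s1 = b.0 + (0 + 0) + 0 has moves ··b··> s2
  s2 = 0 has moves ·
Reachable graph of Q (3 states):
  t0 = b.(b.0 + (0 + 0)) has moves ··b··> t1
  t1 = b.0 + (0 + 0) has moves ··b··> t2
  t2 = 0 has moves ·
Bisimilarity quotient blocks:
  B0 = {s0, t0}
  B1 = {s1, t1}
  B2 = {s2, t2}
s0 ∈ B0, t0 ∈ B0 → same block

P ~ Q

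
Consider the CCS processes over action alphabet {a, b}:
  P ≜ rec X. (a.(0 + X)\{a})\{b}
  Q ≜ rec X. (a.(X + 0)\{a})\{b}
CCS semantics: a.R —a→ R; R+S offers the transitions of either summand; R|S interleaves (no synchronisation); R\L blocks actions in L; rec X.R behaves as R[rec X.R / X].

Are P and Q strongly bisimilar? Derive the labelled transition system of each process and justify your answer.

YES

P's transition system — 2 states:
  m0 = rec X. (a.(0 + X)\{a})\{b} has moves ··a··> m1
  m1 = (0 + (rec X. (a.(0 + X)\{a})\{b}))\{a}\{b} has moves ∅
Q's transition system — 2 states:
  n0 = rec X. (a.(X + 0)\{a})\{b} has moves ··a··> n1
  n1 = ((rec X. (a.(X + 0)\{a})\{b}) + 0)\{a}\{b} has moves ∅
Bisimilarity quotient blocks:
  B0 = {m0, n0}
  B1 = {m1, n1}
m0 ∈ B0, n0 ∈ B0 → same block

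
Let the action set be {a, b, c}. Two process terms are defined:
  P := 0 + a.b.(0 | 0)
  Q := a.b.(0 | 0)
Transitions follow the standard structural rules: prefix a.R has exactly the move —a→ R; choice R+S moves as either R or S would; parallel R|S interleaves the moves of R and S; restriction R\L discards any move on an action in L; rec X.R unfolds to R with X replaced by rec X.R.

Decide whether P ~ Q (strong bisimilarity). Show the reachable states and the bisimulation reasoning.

Reachable graph of P (3 states):
  s0 = 0 + a.b.(0 | 0) ⊢ --a--▸ s1
  s1 = b.(0 | 0) ⊢ --b--▸ s2
  s2 = 0 | 0 ⊢ stopped
Reachable graph of Q (3 states):
  t0 = a.b.(0 | 0) ⊢ --a--▸ t1
  t1 = b.(0 | 0) ⊢ --b--▸ t2
  t2 = 0 | 0 ⊢ stopped
Partition-refinement fixed point:
  B0 = {s0, t0}
  B1 = {s1, t1}
  B2 = {s2, t2}
s0 ∈ B0, t0 ∈ B0 → same block

bisimilar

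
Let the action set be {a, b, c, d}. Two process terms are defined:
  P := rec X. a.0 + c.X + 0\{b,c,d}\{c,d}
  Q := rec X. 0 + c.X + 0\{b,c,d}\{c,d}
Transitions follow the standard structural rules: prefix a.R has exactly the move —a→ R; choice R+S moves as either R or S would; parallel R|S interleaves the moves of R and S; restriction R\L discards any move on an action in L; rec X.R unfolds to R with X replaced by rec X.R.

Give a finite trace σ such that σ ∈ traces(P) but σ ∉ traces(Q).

P's transition system — 2 states:
  p0 = rec X. a.0 + c.X + 0\{b,c,d}\{c,d} ⊢ --a--▸ p1, --c--▸ p0
  p1 = 0 ⊢ ∅
Q's transition system — 1 states:
  q0 = rec X. 0 + c.X + 0\{b,c,d}\{c,d} ⊢ --c--▸ q0
Executing a from P (initial set {p0}):
  after a @ step 1: {p1}
  — P admits the full trace.
Executing a from Q (initial set {q0}):
  after a @ step 1: ∅ (Q stuck)

a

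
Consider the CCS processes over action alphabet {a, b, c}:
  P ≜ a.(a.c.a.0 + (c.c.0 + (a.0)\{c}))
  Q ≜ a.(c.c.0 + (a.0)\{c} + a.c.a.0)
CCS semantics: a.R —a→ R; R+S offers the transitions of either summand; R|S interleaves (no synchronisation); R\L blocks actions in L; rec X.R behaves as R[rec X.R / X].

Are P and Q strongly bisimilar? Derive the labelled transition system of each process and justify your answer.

Reachable graph of P (7 states):
  u0 = a.(a.c.a.0 + (c.c.0 + (a.0)\{c})) ⊢ —a→ u1
  u1 = a.c.a.0 + (c.c.0 + (a.0)\{c}) ⊢ —a→ u2, —a→ u3, —c→ u4
  u2 = 0\{c} ⊢ ∅
  u3 = c.a.0 ⊢ —c→ u5
  u4 = c.0 ⊢ —c→ u6
  u5 = a.0 ⊢ —a→ u6
  u6 = 0 ⊢ ∅
Reachable graph of Q (7 states):
  v0 = a.(c.c.0 + (a.0)\{c} + a.c.a.0) ⊢ —a→ v1
  v1 = c.c.0 + (a.0)\{c} + a.c.a.0 ⊢ —a→ v2, —a→ v3, —c→ v4
  v2 = 0\{c} ⊢ ∅
  v3 = c.a.0 ⊢ —c→ v5
  v4 = c.0 ⊢ —c→ v6
  v5 = a.0 ⊢ —a→ v6
  v6 = 0 ⊢ ∅
Bisimilarity quotient blocks:
  B0 = {u0, v0}
  B1 = {u1, v1}
  B2 = {u3, v3}
  B3 = {u5, v5}
  B4 = {u2, u6, v2, v6}
  B5 = {u4, v4}
u0 ∈ B0, v0 ∈ B0 → same block

YES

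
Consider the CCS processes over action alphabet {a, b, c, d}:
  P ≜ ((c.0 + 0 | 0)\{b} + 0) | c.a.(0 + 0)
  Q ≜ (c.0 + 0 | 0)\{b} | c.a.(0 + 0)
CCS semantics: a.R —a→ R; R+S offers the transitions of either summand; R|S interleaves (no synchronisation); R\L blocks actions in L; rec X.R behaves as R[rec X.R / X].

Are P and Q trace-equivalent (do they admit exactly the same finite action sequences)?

P's transition system — 6 states:
  s0 = ((c.0 + 0 | 0)\{b} + 0) | c.a.(0 + 0) :: ··c··> s1, ··c··> s2
  s1 = ((c.0 + 0 | 0)\{b} + 0) | a.(0 + 0) :: ··a··> s3, ··c··> s4
  s2 = 0\{b} | c.a.(0 + 0) :: ··c··> s4
  s3 = ((c.0 + 0 | 0)\{b} + 0) | (0 + 0) :: ··c··> s5
  s4 = 0\{b} | a.(0 + 0) :: ··a··> s5
  s5 = 0\{b} | (0 + 0) :: (no moves)
Q's transition system — 6 states:
  t0 = (c.0 + 0 | 0)\{b} | c.a.(0 + 0) :: ··c··> t1, ··c··> t2
  t1 = (c.0 + 0 | 0)\{b} | a.(0 + 0) :: ··a··> t3, ··c··> t4
  t2 = 0\{b} | c.a.(0 + 0) :: ··c··> t4
  t3 = (c.0 + 0 | 0)\{b} | (0 + 0) :: ··c··> t5
  t4 = 0\{b} | a.(0 + 0) :: ··a··> t5
  t5 = 0\{b} | (0 + 0) :: (no moves)
Partition-refinement fixed point:
  B0 = {s0, t0}
  B1 = {s1, t1}
  B2 = {s4, t4}
  B3 = {s5, t5}
  B4 = {s3, t3}
  B5 = {s2, t2}
s0 ∈ B0, t0 ∈ B0 → same block
Bisimilar ⇒ trace-equivalent.

YES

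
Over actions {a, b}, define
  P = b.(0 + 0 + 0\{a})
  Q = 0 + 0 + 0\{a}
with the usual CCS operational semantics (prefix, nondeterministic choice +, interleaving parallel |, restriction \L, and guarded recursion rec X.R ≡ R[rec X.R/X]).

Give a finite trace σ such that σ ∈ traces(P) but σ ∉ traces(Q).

Reachable graph of P (2 states):
  s0 = b.(0 + 0 + 0\{a}) → -b-> s1
  s1 = 0 + 0 + 0\{a} → stopped
Reachable graph of Q (1 states):
  t0 = 0 + 0 + 0\{a} → stopped
Executing b from P (initial set {s0}):
  [1] b ⇒ {s1}
  — P admits the full trace.
Executing b from Q (initial set {t0}):
  [1] b ⇒ ∅  — Q cannot continue

b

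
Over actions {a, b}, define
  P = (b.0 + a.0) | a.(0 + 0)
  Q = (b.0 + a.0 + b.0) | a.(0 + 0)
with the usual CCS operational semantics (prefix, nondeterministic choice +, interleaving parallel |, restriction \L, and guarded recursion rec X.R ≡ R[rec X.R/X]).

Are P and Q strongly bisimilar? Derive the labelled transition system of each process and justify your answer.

Reachable graph of P (4 states):
  p0 = (b.0 + a.0) | a.(0 + 0) | -a-> p1, -a-> p2, -b-> p2
  p1 = (b.0 + a.0) | (0 + 0) | -a-> p3, -b-> p3
  p2 = 0 | a.(0 + 0) | -a-> p3
  p3 = 0 | (0 + 0) | (no moves)
Reachable graph of Q (4 states):
  q0 = (b.0 + a.0 + b.0) | a.(0 + 0) | -a-> q1, -a-> q2, -b-> q2
  q1 = (b.0 + a.0 + b.0) | (0 + 0) | -a-> q3, -b-> q3
  q2 = 0 | a.(0 + 0) | -a-> q3
  q3 = 0 | (0 + 0) | (no moves)
Partition-refinement fixed point:
  B0 = {p0, q0}
  B1 = {p1, q1}
  B2 = {p3, q3}
  B3 = {p2, q2}
p0 ∈ B0, q0 ∈ B0 → same block

bisimilar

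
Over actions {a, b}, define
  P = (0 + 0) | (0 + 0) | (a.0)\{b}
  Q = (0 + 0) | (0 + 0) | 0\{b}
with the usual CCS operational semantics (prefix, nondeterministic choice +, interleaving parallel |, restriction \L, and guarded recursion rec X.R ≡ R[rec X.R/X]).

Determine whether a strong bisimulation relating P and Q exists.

NO

P's transition system — 2 states:
  u0 = (0 + 0) | (0 + 0) | (a.0)\{b} ⊢ =a=> u1
  u1 = (0 + 0) | (0 + 0) | 0\{b} ⊢ stopped
Q's transition system — 1 states:
  v0 = (0 + 0) | (0 + 0) | 0\{b} ⊢ stopped
Coarsest stable partition (strong bisimilarity classes):
  B0 = {u0}
  B1 = {u1, v0}
u0 ∈ B0, v0 ∈ B1 → different blocks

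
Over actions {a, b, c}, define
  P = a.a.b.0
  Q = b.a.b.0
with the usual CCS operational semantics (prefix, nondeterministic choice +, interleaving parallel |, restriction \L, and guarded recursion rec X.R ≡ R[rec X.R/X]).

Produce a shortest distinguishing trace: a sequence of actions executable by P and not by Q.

a

Reachable graph of P (4 states):
  u0 = a.a.b.0 | —a→ u1
  u1 = a.b.0 | —a→ u2
  u2 = b.0 | —b→ u3
  u3 = 0 | ∅
Reachable graph of Q (4 states):
  v0 = b.a.b.0 | —b→ v1
  v1 = a.b.0 | —a→ v2
  v2 = b.0 | —b→ v3
  v3 = 0 | ∅
Executing a from P (initial set {u0}):
  step 1 (a): {u1}
  P completes σ.
Executing a from Q (initial set {v0}):
  step 1 (a): no successor for Q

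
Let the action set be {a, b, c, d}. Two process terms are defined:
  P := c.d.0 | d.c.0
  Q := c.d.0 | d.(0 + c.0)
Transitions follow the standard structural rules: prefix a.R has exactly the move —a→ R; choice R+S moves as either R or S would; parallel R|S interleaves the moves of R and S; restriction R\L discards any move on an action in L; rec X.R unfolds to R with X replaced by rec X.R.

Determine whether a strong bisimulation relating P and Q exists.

P's transition system — 9 states:
  s0 = c.d.0 | d.c.0 | ··c··> s1, ··d··> s2
  s1 = d.0 | d.c.0 | ··d··> s3, ··d··> s4
  s2 = c.d.0 | c.0 | ··c··> s4, ··c··> s5
  s3 = 0 | d.c.0 | ··d··> s6
  s4 = d.0 | c.0 | ··c··> s7, ··d··> s6
  s5 = c.d.0 | 0 | ··c··> s7
  s6 = 0 | c.0 | ··c··> s8
  s7 = d.0 | 0 | ··d··> s8
  s8 = 0 | 0 | stopped
Q's transition system — 9 states:
  t0 = c.d.0 | d.(0 + c.0) | ··c··> t1, ··d··> t2
  t1 = d.0 | d.(0 + c.0) | ··d··> t3, ··d··> t4
  t2 = c.d.0 | (0 + c.0) | ··c··> t4, ··c··> t5
  t3 = 0 | d.(0 + c.0) | ··d··> t6
  t4 = d.0 | (0 + c.0) | ··c··> t7, ··d··> t6
  t5 = c.d.0 | 0 | ··c··> t7
  t6 = 0 | (0 + c.0) | ··c··> t8
  t7 = d.0 | 0 | ··d··> t8
  t8 = 0 | 0 | stopped
Coarsest stable partition (strong bisimilarity classes):
  B0 = {s0, t0}
  B1 = {s2, t2}
  B2 = {s5, t5}
  B3 = {s7, t7}
  B4 = {s8, t8}
  B5 = {s4, t4}
  B6 = {s6, t6}
  B7 = {s1, t1}
  B8 = {s3, t3}
s0 ∈ B0, t0 ∈ B0 → same block

bisimilar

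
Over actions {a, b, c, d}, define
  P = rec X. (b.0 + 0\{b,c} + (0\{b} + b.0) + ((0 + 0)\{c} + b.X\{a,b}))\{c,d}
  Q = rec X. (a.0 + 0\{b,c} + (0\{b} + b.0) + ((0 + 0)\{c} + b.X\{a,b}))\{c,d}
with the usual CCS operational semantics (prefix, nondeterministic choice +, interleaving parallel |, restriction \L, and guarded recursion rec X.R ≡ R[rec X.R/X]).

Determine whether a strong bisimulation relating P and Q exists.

LTS(P): 3 reachable states
  s0 = rec X. (b.0 + 0\{b,c} + (0\{b} + b.0) + ((0 + 0)\{c} + b.X\{a,b}))\{c,d} has moves -b-> s1, -b-> s2
  s1 = (rec X. (b.0 + 0\{b,c} + (0\{b} + b.0) + ((0 + 0)\{c} + b.X\{a,b}))\{c,d})\{a,b}\{c,d} has moves (no moves)
  s2 = 0\{c,d} has moves (no moves)
LTS(Q): 3 reachable states
  t0 = rec X. (a.0 + 0\{b,c} + (0\{b} + b.0) + ((0 + 0)\{c} + b.X\{a,b}))\{c,d} has moves -a-> t1, -b-> t1, -b-> t2
  t1 = 0\{c,d} has moves (no moves)
  t2 = (rec X. (a.0 + 0\{b,c} + (0\{b} + b.0) + ((0 + 0)\{c} + b.X\{a,b}))\{c,d})\{a,b}\{c,d} has moves (no moves)
Partition-refinement fixed point:
  B0 = {s0}
  B1 = {s1, s2, t1, t2}
  B2 = {t0}
s0 ∈ B0, t0 ∈ B2 → different blocks

NO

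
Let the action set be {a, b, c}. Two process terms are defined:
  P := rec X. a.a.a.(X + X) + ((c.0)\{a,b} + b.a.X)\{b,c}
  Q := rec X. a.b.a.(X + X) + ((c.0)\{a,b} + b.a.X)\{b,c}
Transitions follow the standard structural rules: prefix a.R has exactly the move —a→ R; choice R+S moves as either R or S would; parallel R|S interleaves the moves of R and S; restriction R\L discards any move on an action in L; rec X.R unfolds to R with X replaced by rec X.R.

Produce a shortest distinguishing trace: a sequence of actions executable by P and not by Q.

Reachable graph of P (4 states):
  p0 = rec X. a.a.a.(X + X) + ((c.0)\{a,b} + b.a.X)\{b,c} :: —a→ p1
  p1 = a.a.((rec X. a.a.a.(X + X) + ((c.0)\{a,b} + b.a.X)\{b,c}) + (rec X. a.a.a.(X + X) + ((c.0)\{a,b} + b.a.X)\{b,c})) :: —a→ p2
  p2 = a.((rec X. a.a.a.(X + X) + ((c.0)\{a,b} + b.a.X)\{b,c}) + (rec X. a.a.a.(X + X) + ((c.0)\{a,b} + b.a.X)\{b,c})) :: —a→ p3
  p3 = (rec X. a.a.a.(X + X) + ((c.0)\{a,b} + b.a.X)\{b,c}) + (rec X. a.a.a.(X + X) + ((c.0)\{a,b} + b.a.X)\{b,c}) :: —a→ p1
Reachable graph of Q (4 states):
  q0 = rec X. a.b.a.(X + X) + ((c.0)\{a,b} + b.a.X)\{b,c} :: —a→ q1
  q1 = b.a.((rec X. a.b.a.(X + X) + ((c.0)\{a,b} + b.a.X)\{b,c}) + (rec X. a.b.a.(X + X) + ((c.0)\{a,b} + b.a.X)\{b,c})) :: —b→ q2
  q2 = a.((rec X. a.b.a.(X + X) + ((c.0)\{a,b} + b.a.X)\{b,c}) + (rec X. a.b.a.(X + X) + ((c.0)\{a,b} + b.a.X)\{b,c})) :: —a→ q3
  q3 = (rec X. a.b.a.(X + X) + ((c.0)\{a,b} + b.a.X)\{b,c}) + (rec X. a.b.a.(X + X) + ((c.0)\{a,b} + b.a.X)\{b,c}) :: —a→ q1
Run σ = ⟨aa⟩ on P: start {p0}
  [1] a ⇒ {p1}
  [2] a ⇒ {p2}
  ✓ P
Run σ = ⟨aa⟩ on Q: start {q0}
  [1] a ⇒ {q1}
  [2] a ⇒ no successor for Q

aa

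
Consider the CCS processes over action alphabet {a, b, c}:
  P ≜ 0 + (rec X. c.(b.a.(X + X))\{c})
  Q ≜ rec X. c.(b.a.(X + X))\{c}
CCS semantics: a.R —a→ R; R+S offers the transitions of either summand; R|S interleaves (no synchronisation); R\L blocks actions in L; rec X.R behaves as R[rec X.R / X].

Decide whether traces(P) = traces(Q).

Reachable graph of P (4 states):
  u0 = 0 + (rec X. c.(b.a.(X + X))\{c}) ⊢ —c→ u1
  u1 = (b.a.((rec X. c.(b.a.(X + X))\{c}) + (rec X. c.(b.a.(X + X))\{c})))\{c} ⊢ —b→ u2
  u2 = (a.((rec X. c.(b.a.(X + X))\{c}) + (rec X. c.(b.a.(X + X))\{c})))\{c} ⊢ —a→ u3
  u3 = ((rec X. c.(b.a.(X + X))\{c}) + (rec X. c.(b.a.(X + X))\{c}))\{c} ⊢ (no moves)
Reachable graph of Q (4 states):
  v0 = rec X. c.(b.a.(X + X))\{c} ⊢ —c→ v1
  v1 = (b.a.((rec X. c.(b.a.(X + X))\{c}) + (rec X. c.(b.a.(X + X))\{c})))\{c} ⊢ —b→ v2
  v2 = (a.((rec X. c.(b.a.(X + X))\{c}) + (rec X. c.(b.a.(X + X))\{c})))\{c} ⊢ —a→ v3
  v3 = ((rec X. c.(b.a.(X + X))\{c}) + (rec X. c.(b.a.(X + X))\{c}))\{c} ⊢ (no moves)
Bisimilarity quotient blocks:
  B0 = {u0, v0}
  B1 = {u1, v1}
  B2 = {u2, v2}
  B3 = {u3, v3}
u0 ∈ B0, v0 ∈ B0 → same block
Bisimilar ⇒ trace-equivalent.

YES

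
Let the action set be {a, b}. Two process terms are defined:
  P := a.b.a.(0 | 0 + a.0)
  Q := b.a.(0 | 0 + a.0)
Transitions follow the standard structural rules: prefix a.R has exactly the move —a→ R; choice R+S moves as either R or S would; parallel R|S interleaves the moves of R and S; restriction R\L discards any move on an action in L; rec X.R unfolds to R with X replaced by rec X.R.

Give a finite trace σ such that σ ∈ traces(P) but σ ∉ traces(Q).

a

LTS(P): 5 reachable states
  p0 = a.b.a.(0 | 0 + a.0) :: -a-> p1
  p1 = b.a.(0 | 0 + a.0) :: -b-> p2
  p2 = a.(0 | 0 + a.0) :: -a-> p3
  p3 = 0 | 0 + a.0 :: -a-> p4
  p4 = 0 :: stopped
LTS(Q): 4 reachable states
  q0 = b.a.(0 | 0 + a.0) :: -b-> q1
  q1 = a.(0 | 0 + a.0) :: -a-> q2
  q2 = 0 | 0 + a.0 :: -a-> q3
  q3 = 0 :: stopped
Executing a from P (initial set {p0}):
  step 1 (a): {p1}
  ✓ P
Executing a from Q (initial set {q0}):
  step 1 (a): no successor for Q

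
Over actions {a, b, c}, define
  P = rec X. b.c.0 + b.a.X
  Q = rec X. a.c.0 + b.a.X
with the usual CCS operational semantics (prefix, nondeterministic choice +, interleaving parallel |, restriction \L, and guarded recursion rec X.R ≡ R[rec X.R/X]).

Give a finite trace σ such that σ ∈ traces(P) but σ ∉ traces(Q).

bc

P's transition system — 4 states:
  u0 = rec X. b.c.0 + b.a.X :: =b=> u1, =b=> u2
  u1 = a.(rec X. b.c.0 + b.a.X) :: =a=> u0
  u2 = c.0 :: =c=> u3
  u3 = 0 :: ∅
Q's transition system — 4 states:
  v0 = rec X. a.c.0 + b.a.X :: =a=> v1, =b=> v2
  v1 = c.0 :: =c=> v3
  v2 = a.(rec X. a.c.0 + b.a.X) :: =a=> v0
  v3 = 0 :: ∅
Run σ = ⟨bc⟩ on P: start {u0}
  after b @ step 1: {u1, u2}
  after c @ step 2: {u3}
  ✓ P
Run σ = ⟨bc⟩ on Q: start {v0}
  after b @ step 1: {v2}
  after c @ step 2: ∅  — Q cannot continue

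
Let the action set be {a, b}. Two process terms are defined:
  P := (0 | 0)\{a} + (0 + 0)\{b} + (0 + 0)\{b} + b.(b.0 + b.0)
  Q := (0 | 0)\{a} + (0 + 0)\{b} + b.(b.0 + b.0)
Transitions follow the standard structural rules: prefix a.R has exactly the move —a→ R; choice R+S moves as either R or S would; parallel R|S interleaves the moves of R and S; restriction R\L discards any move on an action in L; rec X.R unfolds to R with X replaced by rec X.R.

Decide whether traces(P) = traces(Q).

LTS(P): 3 reachable states
  u0 = (0 | 0)\{a} + (0 + 0)\{b} + (0 + 0)\{b} + b.(b.0 + b.0) has moves --b--▸ u1
  u1 = b.0 + b.0 has moves --b--▸ u2
  u2 = 0 has moves ·
LTS(Q): 3 reachable states
  v0 = (0 | 0)\{a} + (0 + 0)\{b} + b.(b.0 + b.0) has moves --b--▸ v1
  v1 = b.0 + b.0 has moves --b--▸ v2
  v2 = 0 has moves ·
Coarsest stable partition (strong bisimilarity classes):
  B0 = {u0, v0}
  B1 = {u1, v1}
  B2 = {u2, v2}
u0 ∈ B0, v0 ∈ B0 → same block
Bisimilar ⇒ trace-equivalent.

YES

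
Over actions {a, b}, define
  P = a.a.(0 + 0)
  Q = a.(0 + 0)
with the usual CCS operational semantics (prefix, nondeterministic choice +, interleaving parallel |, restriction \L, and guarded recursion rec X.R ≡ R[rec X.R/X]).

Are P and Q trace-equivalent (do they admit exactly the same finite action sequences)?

trace-distinct — witness ⟨aa⟩

LTS(P): 3 reachable states
  s0 = a.a.(0 + 0) | —a→ s1
  s1 = a.(0 + 0) | —a→ s2
  s2 = 0 + 0 | ∅
LTS(Q): 2 reachable states
  t0 = a.(0 + 0) | —a→ t1
  t1 = 0 + 0 | ∅
Executing aa from P (initial set {s0}):
  [1] a ⇒ {s1}
  [2] a ⇒ {s2}
  — P admits the full trace.
Executing aa from Q (initial set {t0}):
  [1] a ⇒ {t1}
  [2] a ⇒ ∅ (Q stuck)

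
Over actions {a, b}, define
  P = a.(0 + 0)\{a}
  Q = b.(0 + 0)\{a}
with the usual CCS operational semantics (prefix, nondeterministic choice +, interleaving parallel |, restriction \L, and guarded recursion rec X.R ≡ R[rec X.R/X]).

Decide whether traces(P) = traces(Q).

P's transition system — 2 states:
  u0 = a.(0 + 0)\{a} → -a-> u1
  u1 = (0 + 0)\{a} → stopped
Q's transition system — 2 states:
  v0 = b.(0 + 0)\{a} → -b-> v1
  v1 = (0 + 0)\{a} → stopped
Run σ = ⟨a⟩ on P: start {u0}
  [1] a ⇒ {u1}
  — P admits the full trace.
Run σ = ⟨a⟩ on Q: start {v0}
  [1] a ⇒ ∅ (Q stuck)

NO — witness ⟨a⟩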